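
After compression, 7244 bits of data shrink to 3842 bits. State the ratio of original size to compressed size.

Compression ratio = Original / Compressed
= 7244 / 3842 = 1.89:1


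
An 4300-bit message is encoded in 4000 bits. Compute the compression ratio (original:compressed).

Compression ratio = Original / Compressed
= 4300 / 4000 = 1.07:1


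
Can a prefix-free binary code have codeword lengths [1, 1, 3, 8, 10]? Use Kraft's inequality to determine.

Kraft inequality: Σ 2^(-l_i) ≤ 1 for prefix-free code
Calculating: 2^(-1) + 2^(-1) + 2^(-3) + 2^(-8) + 2^(-10)
= 0.5 + 0.5 + 0.125 + 0.00390625 + 0.0009765625
= 1.1299
Since 1.1299 > 1, prefix-free code does not exist


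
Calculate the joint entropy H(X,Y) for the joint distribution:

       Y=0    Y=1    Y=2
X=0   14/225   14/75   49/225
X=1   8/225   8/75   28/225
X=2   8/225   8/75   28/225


H(X,Y) = -Σ p(x,y) log₂ p(x,y)
  p(0,0)=14/225: -0.0622 × log₂(0.0622) = 0.2493
  p(0,1)=14/75: -0.1867 × log₂(0.1867) = 0.4520
  p(0,2)=49/225: -0.2178 × log₂(0.2178) = 0.4789
  p(1,0)=8/225: -0.0356 × log₂(0.0356) = 0.1712
  p(1,1)=8/75: -0.1067 × log₂(0.1067) = 0.3444
  p(1,2)=28/225: -0.1244 × log₂(0.1244) = 0.3741
  p(2,0)=8/225: -0.0356 × log₂(0.0356) = 0.1712
  p(2,1)=8/75: -0.1067 × log₂(0.1067) = 0.3444
  p(2,2)=28/225: -0.1244 × log₂(0.1244) = 0.3741
H(X,Y) = 2.9596 bits


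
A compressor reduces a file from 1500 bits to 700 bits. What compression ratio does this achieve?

Compression ratio = Original / Compressed
= 1500 / 700 = 2.14:1


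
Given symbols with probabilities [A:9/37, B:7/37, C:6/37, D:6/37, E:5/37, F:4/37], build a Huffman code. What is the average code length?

Huffman tree construction:
Combine smallest probabilities repeatedly
Resulting codes:
  A: 01 (length 2)
  B: 00 (length 2)
  C: 110 (length 3)
  D: 111 (length 3)
  E: 101 (length 3)
  F: 100 (length 3)
Average length = Σ p(s) × length(s) = 2.5676 bits


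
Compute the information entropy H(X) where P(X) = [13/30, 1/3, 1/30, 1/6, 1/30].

H(X) = -Σ p(x) log₂ p(x)
  -13/30 × log₂(13/30) = 0.5228
  -1/3 × log₂(1/3) = 0.5283
  -1/30 × log₂(1/30) = 0.1636
  -1/6 × log₂(1/6) = 0.4308
  -1/30 × log₂(1/30) = 0.1636
H(X) = 1.8091 bits


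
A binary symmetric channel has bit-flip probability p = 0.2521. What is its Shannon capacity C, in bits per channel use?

For BSC with error probability p:
C = 1 - H(p) where H(p) is binary entropy
H(0.2521) = -0.2521 × log₂(0.2521) - 0.7479 × log₂(0.7479)
H(p) = 0.8146
C = 1 - 0.8146 = 0.1854 bits/use


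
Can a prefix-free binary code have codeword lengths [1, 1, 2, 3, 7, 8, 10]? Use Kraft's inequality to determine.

Kraft inequality: Σ 2^(-l_i) ≤ 1 for prefix-free code
Calculating: 2^(-1) + 2^(-1) + 2^(-2) + 2^(-3) + 2^(-7) + 2^(-8) + 2^(-10)
= 0.5 + 0.5 + 0.25 + 0.125 + 0.0078125 + 0.00390625 + 0.0009765625
= 1.3877
Since 1.3877 > 1, prefix-free code does not exist


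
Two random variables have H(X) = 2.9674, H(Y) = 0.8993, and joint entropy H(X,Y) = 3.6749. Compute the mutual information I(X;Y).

I(X;Y) = H(X) + H(Y) - H(X,Y)
I(X;Y) = 2.9674 + 0.8993 - 3.6749 = 0.1918 bits


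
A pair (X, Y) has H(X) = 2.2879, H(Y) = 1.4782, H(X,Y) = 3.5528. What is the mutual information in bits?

I(X;Y) = H(X) + H(Y) - H(X,Y)
I(X;Y) = 2.2879 + 1.4782 - 3.5528 = 0.2133 bits


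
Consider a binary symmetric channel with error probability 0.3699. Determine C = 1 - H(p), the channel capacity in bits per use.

For BSC with error probability p:
C = 1 - H(p) where H(p) is binary entropy
H(0.3699) = -0.3699 × log₂(0.3699) - 0.6301 × log₂(0.6301)
H(p) = 0.9506
C = 1 - 0.9506 = 0.0494 bits/use


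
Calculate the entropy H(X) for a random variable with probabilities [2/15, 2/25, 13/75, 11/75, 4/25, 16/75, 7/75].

H(X) = -Σ p(x) log₂ p(x)
  -2/15 × log₂(2/15) = 0.3876
  -2/25 × log₂(2/25) = 0.2915
  -13/75 × log₂(13/75) = 0.4383
  -11/75 × log₂(11/75) = 0.4062
  -4/25 × log₂(4/25) = 0.4230
  -16/75 × log₂(16/75) = 0.4755
  -7/75 × log₂(7/75) = 0.3193
H(X) = 2.7414 bits


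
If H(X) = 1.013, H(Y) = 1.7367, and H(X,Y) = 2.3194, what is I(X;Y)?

I(X;Y) = H(X) + H(Y) - H(X,Y)
I(X;Y) = 1.013 + 1.7367 - 2.3194 = 0.4303 bits


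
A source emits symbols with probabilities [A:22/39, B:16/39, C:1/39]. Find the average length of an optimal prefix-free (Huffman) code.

Huffman tree construction:
Combine smallest probabilities repeatedly
Resulting codes:
  A: 1 (length 1)
  B: 01 (length 2)
  C: 00 (length 2)
Average length = Σ p(s) × length(s) = 1.4359 bits


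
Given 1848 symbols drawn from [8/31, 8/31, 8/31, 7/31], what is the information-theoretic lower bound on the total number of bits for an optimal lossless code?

Entropy H = 1.9977 bits/symbol
Minimum bits = H × n = 1.9977 × 1848
= 3691.74 bits


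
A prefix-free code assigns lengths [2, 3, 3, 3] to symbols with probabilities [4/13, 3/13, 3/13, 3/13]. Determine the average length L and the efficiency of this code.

Average length L = Σ p_i × l_i = 2.6923 bits
Entropy H = 1.9878 bits
Efficiency η = H/L × 100% = 73.83%


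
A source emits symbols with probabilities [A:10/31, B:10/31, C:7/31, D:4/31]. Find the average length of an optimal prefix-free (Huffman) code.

Huffman tree construction:
Combine smallest probabilities repeatedly
Resulting codes:
  A: 10 (length 2)
  B: 11 (length 2)
  C: 01 (length 2)
  D: 00 (length 2)
Average length = Σ p(s) × length(s) = 2.0000 bits


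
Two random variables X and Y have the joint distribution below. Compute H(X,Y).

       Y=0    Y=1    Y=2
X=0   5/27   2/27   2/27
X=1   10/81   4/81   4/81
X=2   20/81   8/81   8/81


H(X,Y) = -Σ p(x,y) log₂ p(x,y)
  p(0,0)=5/27: -0.1852 × log₂(0.1852) = 0.4505
  p(0,1)=2/27: -0.0741 × log₂(0.0741) = 0.2781
  p(0,2)=2/27: -0.0741 × log₂(0.0741) = 0.2781
  p(1,0)=10/81: -0.1235 × log₂(0.1235) = 0.3726
  p(1,1)=4/81: -0.0494 × log₂(0.0494) = 0.2143
  p(1,2)=4/81: -0.0494 × log₂(0.0494) = 0.2143
  p(2,0)=20/81: -0.2469 × log₂(0.2469) = 0.4983
  p(2,1)=8/81: -0.0988 × log₂(0.0988) = 0.3299
  p(2,2)=8/81: -0.0988 × log₂(0.0988) = 0.3299
H(X,Y) = 2.9660 bits


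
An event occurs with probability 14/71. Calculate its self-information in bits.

Information content I(x) = -log₂(p(x))
I = -log₂(14/71) = -log₂(0.1972)
I = 2.3424 bits


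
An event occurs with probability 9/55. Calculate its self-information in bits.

Information content I(x) = -log₂(p(x))
I = -log₂(9/55) = -log₂(0.1636)
I = 2.6114 bits


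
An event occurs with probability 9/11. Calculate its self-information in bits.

Information content I(x) = -log₂(p(x))
I = -log₂(9/11) = -log₂(0.8182)
I = 0.2895 bits


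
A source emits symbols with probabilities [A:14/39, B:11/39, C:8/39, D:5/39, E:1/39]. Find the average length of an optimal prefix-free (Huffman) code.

Huffman tree construction:
Combine smallest probabilities repeatedly
Resulting codes:
  A: 11 (length 2)
  B: 10 (length 2)
  C: 01 (length 2)
  D: 001 (length 3)
  E: 000 (length 3)
Average length = Σ p(s) × length(s) = 2.1538 bits


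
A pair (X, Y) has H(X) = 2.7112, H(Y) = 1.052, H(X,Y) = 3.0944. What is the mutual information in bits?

I(X;Y) = H(X) + H(Y) - H(X,Y)
I(X;Y) = 2.7112 + 1.052 - 3.0944 = 0.6688 bits


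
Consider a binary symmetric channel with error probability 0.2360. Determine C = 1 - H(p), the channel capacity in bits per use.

For BSC with error probability p:
C = 1 - H(p) where H(p) is binary entropy
H(0.2360) = -0.2360 × log₂(0.2360) - 0.7640 × log₂(0.7640)
H(p) = 0.7883
C = 1 - 0.7883 = 0.2117 bits/use


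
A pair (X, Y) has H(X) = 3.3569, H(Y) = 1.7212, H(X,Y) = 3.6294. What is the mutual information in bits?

I(X;Y) = H(X) + H(Y) - H(X,Y)
I(X;Y) = 3.3569 + 1.7212 - 3.6294 = 1.4487 bits


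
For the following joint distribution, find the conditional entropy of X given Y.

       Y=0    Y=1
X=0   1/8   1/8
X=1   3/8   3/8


H(X|Y) = Σ_y p(y) H(X|Y=y)
  p(Y=0) = 1/2, H(X|Y=0) = 0.8113
  p(Y=1) = 1/2, H(X|Y=1) = 0.8113
H(X|Y) = 0.5000×0.8113 + 0.5000×0.8113 = 0.8113 bits


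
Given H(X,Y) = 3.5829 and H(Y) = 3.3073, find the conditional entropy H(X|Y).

Chain rule: H(X,Y) = H(X|Y) + H(Y)
H(X|Y) = H(X,Y) - H(Y) = 3.5829 - 3.3073 = 0.2756 bits


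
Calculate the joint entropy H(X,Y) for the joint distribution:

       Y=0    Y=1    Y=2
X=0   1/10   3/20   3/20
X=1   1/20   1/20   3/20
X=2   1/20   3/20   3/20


H(X,Y) = -Σ p(x,y) log₂ p(x,y)
  p(0,0)=1/10: -0.1000 × log₂(0.1000) = 0.3322
  p(0,1)=3/20: -0.1500 × log₂(0.1500) = 0.4105
  p(0,2)=3/20: -0.1500 × log₂(0.1500) = 0.4105
  p(1,0)=1/20: -0.0500 × log₂(0.0500) = 0.2161
  p(1,1)=1/20: -0.0500 × log₂(0.0500) = 0.2161
  p(1,2)=3/20: -0.1500 × log₂(0.1500) = 0.4105
  p(2,0)=1/20: -0.0500 × log₂(0.0500) = 0.2161
  p(2,1)=3/20: -0.1500 × log₂(0.1500) = 0.4105
  p(2,2)=3/20: -0.1500 × log₂(0.1500) = 0.4105
H(X,Y) = 3.0332 bits


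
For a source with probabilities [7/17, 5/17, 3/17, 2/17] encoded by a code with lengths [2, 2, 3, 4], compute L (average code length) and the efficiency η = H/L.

Average length L = Σ p_i × l_i = 2.4118 bits
Entropy H = 1.8512 bits
Efficiency η = H/L × 100% = 76.76%


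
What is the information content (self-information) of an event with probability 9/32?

Information content I(x) = -log₂(p(x))
I = -log₂(9/32) = -log₂(0.2812)
I = 1.8301 bits


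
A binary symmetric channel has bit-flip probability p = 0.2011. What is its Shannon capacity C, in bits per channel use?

For BSC with error probability p:
C = 1 - H(p) where H(p) is binary entropy
H(0.2011) = -0.2011 × log₂(0.2011) - 0.7989 × log₂(0.7989)
H(p) = 0.7241
C = 1 - 0.7241 = 0.2759 bits/use


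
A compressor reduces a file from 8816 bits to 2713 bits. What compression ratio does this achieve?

Compression ratio = Original / Compressed
= 8816 / 2713 = 3.25:1


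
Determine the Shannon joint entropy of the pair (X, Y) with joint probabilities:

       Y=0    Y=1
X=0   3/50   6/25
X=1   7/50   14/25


H(X,Y) = -Σ p(x,y) log₂ p(x,y)
  p(0,0)=3/50: -0.0600 × log₂(0.0600) = 0.2435
  p(0,1)=6/25: -0.2400 × log₂(0.2400) = 0.4941
  p(1,0)=7/50: -0.1400 × log₂(0.1400) = 0.3971
  p(1,1)=14/25: -0.5600 × log₂(0.5600) = 0.4684
H(X,Y) = 1.6032 bits


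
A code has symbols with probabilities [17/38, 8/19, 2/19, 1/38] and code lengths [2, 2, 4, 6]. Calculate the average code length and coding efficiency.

Average length L = Σ p_i × l_i = 2.3158 bits
Entropy H = 1.5246 bits
Efficiency η = H/L × 100% = 65.83%


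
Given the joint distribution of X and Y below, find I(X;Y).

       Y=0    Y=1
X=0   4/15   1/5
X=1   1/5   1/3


H(X) = 0.9968, H(Y) = 0.9968, H(X,Y) = 1.9656
I(X;Y) = H(X) + H(Y) - H(X,Y) = 0.0280 bits


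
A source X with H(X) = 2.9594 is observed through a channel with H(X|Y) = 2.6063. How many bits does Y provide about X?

I(X;Y) = H(X) - H(X|Y)
I(X;Y) = 2.9594 - 2.6063 = 0.3531 bits


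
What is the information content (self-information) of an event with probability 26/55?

Information content I(x) = -log₂(p(x))
I = -log₂(26/55) = -log₂(0.4727)
I = 1.0809 bits


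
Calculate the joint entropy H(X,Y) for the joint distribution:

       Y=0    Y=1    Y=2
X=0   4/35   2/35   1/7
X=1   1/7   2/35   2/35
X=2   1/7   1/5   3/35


H(X,Y) = -Σ p(x,y) log₂ p(x,y)
  p(0,0)=4/35: -0.1143 × log₂(0.1143) = 0.3576
  p(0,1)=2/35: -0.0571 × log₂(0.0571) = 0.2360
  p(0,2)=1/7: -0.1429 × log₂(0.1429) = 0.4011
  p(1,0)=1/7: -0.1429 × log₂(0.1429) = 0.4011
  p(1,1)=2/35: -0.0571 × log₂(0.0571) = 0.2360
  p(1,2)=2/35: -0.0571 × log₂(0.0571) = 0.2360
  p(2,0)=1/7: -0.1429 × log₂(0.1429) = 0.4011
  p(2,1)=1/5: -0.2000 × log₂(0.2000) = 0.4644
  p(2,2)=3/35: -0.0857 × log₂(0.0857) = 0.3038
H(X,Y) = 3.0368 bits


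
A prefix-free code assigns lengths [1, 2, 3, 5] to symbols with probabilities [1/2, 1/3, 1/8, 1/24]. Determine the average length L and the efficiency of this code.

Average length L = Σ p_i × l_i = 1.7500 bits
Entropy H = 1.5944 bits
Efficiency η = H/L × 100% = 91.11%


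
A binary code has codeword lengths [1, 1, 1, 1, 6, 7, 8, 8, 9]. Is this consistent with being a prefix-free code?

Kraft inequality: Σ 2^(-l_i) ≤ 1 for prefix-free code
Calculating: 2^(-1) + 2^(-1) + 2^(-1) + 2^(-1) + 2^(-6) + 2^(-7) + 2^(-8) + 2^(-8) + 2^(-9)
= 0.5 + 0.5 + 0.5 + 0.5 + 0.015625 + 0.0078125 + 0.00390625 + 0.00390625 + 0.001953125
= 2.0332
Since 2.0332 > 1, prefix-free code does not exist


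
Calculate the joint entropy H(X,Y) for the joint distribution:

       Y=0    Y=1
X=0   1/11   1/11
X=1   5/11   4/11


H(X,Y) = -Σ p(x,y) log₂ p(x,y)
  p(0,0)=1/11: -0.0909 × log₂(0.0909) = 0.3145
  p(0,1)=1/11: -0.0909 × log₂(0.0909) = 0.3145
  p(1,0)=5/11: -0.4545 × log₂(0.4545) = 0.5170
  p(1,1)=4/11: -0.3636 × log₂(0.3636) = 0.5307
H(X,Y) = 1.6767 bits


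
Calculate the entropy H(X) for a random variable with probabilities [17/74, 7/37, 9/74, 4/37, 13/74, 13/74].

H(X) = -Σ p(x) log₂ p(x)
  -17/74 × log₂(17/74) = 0.4875
  -7/37 × log₂(7/37) = 0.4545
  -9/74 × log₂(9/74) = 0.3697
  -4/37 × log₂(4/37) = 0.3470
  -13/74 × log₂(13/74) = 0.4408
  -13/74 × log₂(13/74) = 0.4408
H(X) = 2.5401 bits


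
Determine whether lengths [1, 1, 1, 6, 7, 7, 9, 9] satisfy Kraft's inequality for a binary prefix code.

Kraft inequality: Σ 2^(-l_i) ≤ 1 for prefix-free code
Calculating: 2^(-1) + 2^(-1) + 2^(-1) + 2^(-6) + 2^(-7) + 2^(-7) + 2^(-9) + 2^(-9)
= 0.5 + 0.5 + 0.5 + 0.015625 + 0.0078125 + 0.0078125 + 0.001953125 + 0.001953125
= 1.5352
Since 1.5352 > 1, prefix-free code does not exist


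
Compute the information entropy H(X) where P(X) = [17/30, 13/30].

H(X) = -Σ p(x) log₂ p(x)
  -17/30 × log₂(17/30) = 0.4643
  -13/30 × log₂(13/30) = 0.5228
H(X) = 0.9871 bits


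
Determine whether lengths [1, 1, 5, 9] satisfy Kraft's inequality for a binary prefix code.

Kraft inequality: Σ 2^(-l_i) ≤ 1 for prefix-free code
Calculating: 2^(-1) + 2^(-1) + 2^(-5) + 2^(-9)
= 0.5 + 0.5 + 0.03125 + 0.001953125
= 1.0332
Since 1.0332 > 1, prefix-free code does not exist


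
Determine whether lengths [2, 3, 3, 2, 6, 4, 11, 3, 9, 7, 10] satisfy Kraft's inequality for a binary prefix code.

Kraft inequality: Σ 2^(-l_i) ≤ 1 for prefix-free code
Calculating: 2^(-2) + 2^(-3) + 2^(-3) + 2^(-2) + 2^(-6) + 2^(-4) + 2^(-11) + 2^(-3) + 2^(-9) + 2^(-7) + 2^(-10)
= 0.25 + 0.125 + 0.125 + 0.25 + 0.015625 + 0.0625 + 0.00048828125 + 0.125 + 0.001953125 + 0.0078125 + 0.0009765625
= 0.9644
Since 0.9644 ≤ 1, prefix-free code exists


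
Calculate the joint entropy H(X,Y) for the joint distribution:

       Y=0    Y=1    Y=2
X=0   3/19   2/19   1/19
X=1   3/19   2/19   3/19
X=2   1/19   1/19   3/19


H(X,Y) = -Σ p(x,y) log₂ p(x,y)
  p(0,0)=3/19: -0.1579 × log₂(0.1579) = 0.4205
  p(0,1)=2/19: -0.1053 × log₂(0.1053) = 0.3419
  p(0,2)=1/19: -0.0526 × log₂(0.0526) = 0.2236
  p(1,0)=3/19: -0.1579 × log₂(0.1579) = 0.4205
  p(1,1)=2/19: -0.1053 × log₂(0.1053) = 0.3419
  p(1,2)=3/19: -0.1579 × log₂(0.1579) = 0.4205
  p(2,0)=1/19: -0.0526 × log₂(0.0526) = 0.2236
  p(2,1)=1/19: -0.0526 × log₂(0.0526) = 0.2236
  p(2,2)=3/19: -0.1579 × log₂(0.1579) = 0.4205
H(X,Y) = 3.0364 bits


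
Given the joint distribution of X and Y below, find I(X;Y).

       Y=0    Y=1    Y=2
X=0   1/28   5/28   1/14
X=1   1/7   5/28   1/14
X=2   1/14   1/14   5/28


H(X) = 1.5722, H(Y) = 1.5502, H(X,Y) = 2.9920
I(X;Y) = H(X) + H(Y) - H(X,Y) = 0.1304 bits


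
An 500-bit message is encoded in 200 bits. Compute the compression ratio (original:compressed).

Compression ratio = Original / Compressed
= 500 / 200 = 2.50:1


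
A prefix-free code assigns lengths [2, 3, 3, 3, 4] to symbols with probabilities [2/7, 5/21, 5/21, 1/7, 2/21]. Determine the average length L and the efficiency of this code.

Average length L = Σ p_i × l_i = 2.8095 bits
Entropy H = 2.2264 bits
Efficiency η = H/L × 100% = 79.25%


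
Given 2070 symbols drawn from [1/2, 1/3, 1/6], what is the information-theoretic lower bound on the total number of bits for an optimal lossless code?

Entropy H = 1.4591 bits/symbol
Minimum bits = H × n = 1.4591 × 2070
= 3020.44 bits


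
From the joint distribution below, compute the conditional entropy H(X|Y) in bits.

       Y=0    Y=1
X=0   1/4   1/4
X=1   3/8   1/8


H(X|Y) = Σ_y p(y) H(X|Y=y)
  p(Y=0) = 5/8, H(X|Y=0) = 0.9710
  p(Y=1) = 3/8, H(X|Y=1) = 0.9183
H(X|Y) = 0.6250×0.9710 + 0.3750×0.9183 = 0.9512 bits


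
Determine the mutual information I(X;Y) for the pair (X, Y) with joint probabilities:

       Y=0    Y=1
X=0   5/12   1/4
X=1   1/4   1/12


H(X) = 0.9183, H(Y) = 0.9183, H(X,Y) = 1.8250
I(X;Y) = H(X) + H(Y) - H(X,Y) = 0.0116 bits


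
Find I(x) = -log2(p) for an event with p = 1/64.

Information content I(x) = -log₂(p(x))
I = -log₂(1/64) = -log₂(0.0156)
I = 6.0000 bits


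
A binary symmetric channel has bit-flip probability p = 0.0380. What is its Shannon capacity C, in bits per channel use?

For BSC with error probability p:
C = 1 - H(p) where H(p) is binary entropy
H(0.0380) = -0.0380 × log₂(0.0380) - 0.9620 × log₂(0.9620)
H(p) = 0.2330
C = 1 - 0.2330 = 0.7670 bits/use


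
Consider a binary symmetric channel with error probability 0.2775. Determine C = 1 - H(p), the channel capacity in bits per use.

For BSC with error probability p:
C = 1 - H(p) where H(p) is binary entropy
H(0.2775) = -0.2775 × log₂(0.2775) - 0.7225 × log₂(0.7225)
H(p) = 0.8520
C = 1 - 0.8520 = 0.1480 bits/use


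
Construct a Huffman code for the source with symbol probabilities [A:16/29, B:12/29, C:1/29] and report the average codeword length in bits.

Huffman tree construction:
Combine smallest probabilities repeatedly
Resulting codes:
  A: 1 (length 1)
  B: 01 (length 2)
  C: 00 (length 2)
Average length = Σ p(s) × length(s) = 1.4483 bits


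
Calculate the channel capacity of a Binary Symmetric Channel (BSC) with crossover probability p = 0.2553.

For BSC with error probability p:
C = 1 - H(p) where H(p) is binary entropy
H(0.2553) = -0.2553 × log₂(0.2553) - 0.7447 × log₂(0.7447)
H(p) = 0.8196
C = 1 - 0.8196 = 0.1804 bits/use


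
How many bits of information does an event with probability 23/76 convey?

Information content I(x) = -log₂(p(x))
I = -log₂(23/76) = -log₂(0.3026)
I = 1.7244 bits


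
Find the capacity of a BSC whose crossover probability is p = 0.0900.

For BSC with error probability p:
C = 1 - H(p) where H(p) is binary entropy
H(0.0900) = -0.0900 × log₂(0.0900) - 0.9100 × log₂(0.9100)
H(p) = 0.4365
C = 1 - 0.4365 = 0.5635 bits/use


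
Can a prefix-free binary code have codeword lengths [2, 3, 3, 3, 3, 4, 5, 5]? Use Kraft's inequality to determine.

Kraft inequality: Σ 2^(-l_i) ≤ 1 for prefix-free code
Calculating: 2^(-2) + 2^(-3) + 2^(-3) + 2^(-3) + 2^(-3) + 2^(-4) + 2^(-5) + 2^(-5)
= 0.25 + 0.125 + 0.125 + 0.125 + 0.125 + 0.0625 + 0.03125 + 0.03125
= 0.8750
Since 0.8750 ≤ 1, prefix-free code exists


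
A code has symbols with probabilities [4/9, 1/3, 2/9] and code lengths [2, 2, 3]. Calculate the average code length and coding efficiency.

Average length L = Σ p_i × l_i = 2.2222 bits
Entropy H = 1.5305 bits
Efficiency η = H/L × 100% = 68.87%


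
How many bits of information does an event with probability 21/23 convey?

Information content I(x) = -log₂(p(x))
I = -log₂(21/23) = -log₂(0.9130)
I = 0.1312 bits


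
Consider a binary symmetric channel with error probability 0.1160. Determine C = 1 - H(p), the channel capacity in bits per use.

For BSC with error probability p:
C = 1 - H(p) where H(p) is binary entropy
H(0.1160) = -0.1160 × log₂(0.1160) - 0.8840 × log₂(0.8840)
H(p) = 0.5178
C = 1 - 0.5178 = 0.4822 bits/use


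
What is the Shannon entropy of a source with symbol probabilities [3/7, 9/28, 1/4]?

H(X) = -Σ p(x) log₂ p(x)
  -3/7 × log₂(3/7) = 0.5239
  -9/28 × log₂(9/28) = 0.5263
  -1/4 × log₂(1/4) = 0.5000
H(X) = 1.5502 bits


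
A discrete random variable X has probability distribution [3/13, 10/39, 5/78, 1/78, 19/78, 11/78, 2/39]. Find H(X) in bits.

H(X) = -Σ p(x) log₂ p(x)
  -3/13 × log₂(3/13) = 0.4882
  -10/39 × log₂(10/39) = 0.5035
  -5/78 × log₂(5/78) = 0.2541
  -1/78 × log₂(1/78) = 0.0806
  -19/78 × log₂(19/78) = 0.4963
  -11/78 × log₂(11/78) = 0.3985
  -2/39 × log₂(2/39) = 0.2198
H(X) = 2.4409 bits


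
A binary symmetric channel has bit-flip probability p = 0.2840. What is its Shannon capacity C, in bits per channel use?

For BSC with error probability p:
C = 1 - H(p) where H(p) is binary entropy
H(0.2840) = -0.2840 × log₂(0.2840) - 0.7160 × log₂(0.7160)
H(p) = 0.8608
C = 1 - 0.8608 = 0.1392 bits/use


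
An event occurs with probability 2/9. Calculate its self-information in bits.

Information content I(x) = -log₂(p(x))
I = -log₂(2/9) = -log₂(0.2222)
I = 2.1699 bits


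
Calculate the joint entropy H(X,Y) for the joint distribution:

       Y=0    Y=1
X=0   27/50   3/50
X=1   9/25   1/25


H(X,Y) = -Σ p(x,y) log₂ p(x,y)
  p(0,0)=27/50: -0.5400 × log₂(0.5400) = 0.4800
  p(0,1)=3/50: -0.0600 × log₂(0.0600) = 0.2435
  p(1,0)=9/25: -0.3600 × log₂(0.3600) = 0.5306
  p(1,1)=1/25: -0.0400 × log₂(0.0400) = 0.1858
H(X,Y) = 1.4399 bits


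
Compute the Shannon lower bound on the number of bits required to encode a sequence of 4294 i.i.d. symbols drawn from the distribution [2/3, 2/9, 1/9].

Entropy H = 1.2244 bits/symbol
Minimum bits = H × n = 1.2244 × 4294
= 5257.55 bits


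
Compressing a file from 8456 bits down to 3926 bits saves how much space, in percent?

Space savings = (1 - Compressed/Original) × 100%
= (1 - 3926/8456) × 100%
= 53.57%


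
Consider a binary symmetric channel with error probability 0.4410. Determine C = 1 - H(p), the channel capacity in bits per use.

For BSC with error probability p:
C = 1 - H(p) where H(p) is binary entropy
H(0.4410) = -0.4410 × log₂(0.4410) - 0.5590 × log₂(0.5590)
H(p) = 0.9899
C = 1 - 0.9899 = 0.0101 bits/use


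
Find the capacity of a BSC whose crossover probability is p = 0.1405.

For BSC with error probability p:
C = 1 - H(p) where H(p) is binary entropy
H(0.1405) = -0.1405 × log₂(0.1405) - 0.8595 × log₂(0.8595)
H(p) = 0.5855
C = 1 - 0.5855 = 0.4145 bits/use


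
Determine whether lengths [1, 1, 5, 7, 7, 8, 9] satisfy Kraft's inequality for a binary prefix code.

Kraft inequality: Σ 2^(-l_i) ≤ 1 for prefix-free code
Calculating: 2^(-1) + 2^(-1) + 2^(-5) + 2^(-7) + 2^(-7) + 2^(-8) + 2^(-9)
= 0.5 + 0.5 + 0.03125 + 0.0078125 + 0.0078125 + 0.00390625 + 0.001953125
= 1.0527
Since 1.0527 > 1, prefix-free code does not exist


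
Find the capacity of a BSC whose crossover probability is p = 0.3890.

For BSC with error probability p:
C = 1 - H(p) where H(p) is binary entropy
H(0.3890) = -0.3890 × log₂(0.3890) - 0.6110 × log₂(0.6110)
H(p) = 0.9642
C = 1 - 0.9642 = 0.0358 bits/use


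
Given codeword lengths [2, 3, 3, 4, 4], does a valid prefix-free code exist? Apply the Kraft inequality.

Kraft inequality: Σ 2^(-l_i) ≤ 1 for prefix-free code
Calculating: 2^(-2) + 2^(-3) + 2^(-3) + 2^(-4) + 2^(-4)
= 0.25 + 0.125 + 0.125 + 0.0625 + 0.0625
= 0.6250
Since 0.6250 ≤ 1, prefix-free code exists


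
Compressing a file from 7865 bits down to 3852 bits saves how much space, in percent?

Space savings = (1 - Compressed/Original) × 100%
= (1 - 3852/7865) × 100%
= 51.02%


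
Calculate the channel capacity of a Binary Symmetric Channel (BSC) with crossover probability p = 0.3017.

For BSC with error probability p:
C = 1 - H(p) where H(p) is binary entropy
H(0.3017) = -0.3017 × log₂(0.3017) - 0.6983 × log₂(0.6983)
H(p) = 0.8834
C = 1 - 0.8834 = 0.1166 bits/use


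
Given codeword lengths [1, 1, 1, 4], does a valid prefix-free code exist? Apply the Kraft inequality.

Kraft inequality: Σ 2^(-l_i) ≤ 1 for prefix-free code
Calculating: 2^(-1) + 2^(-1) + 2^(-1) + 2^(-4)
= 0.5 + 0.5 + 0.5 + 0.0625
= 1.5625
Since 1.5625 > 1, prefix-free code does not exist


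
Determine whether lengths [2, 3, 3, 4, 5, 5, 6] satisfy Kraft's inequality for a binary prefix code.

Kraft inequality: Σ 2^(-l_i) ≤ 1 for prefix-free code
Calculating: 2^(-2) + 2^(-3) + 2^(-3) + 2^(-4) + 2^(-5) + 2^(-5) + 2^(-6)
= 0.25 + 0.125 + 0.125 + 0.0625 + 0.03125 + 0.03125 + 0.015625
= 0.6406
Since 0.6406 ≤ 1, prefix-free code exists


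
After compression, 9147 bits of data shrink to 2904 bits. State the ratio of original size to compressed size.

Compression ratio = Original / Compressed
= 9147 / 2904 = 3.15:1


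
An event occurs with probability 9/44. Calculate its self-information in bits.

Information content I(x) = -log₂(p(x))
I = -log₂(9/44) = -log₂(0.2045)
I = 2.2895 bits


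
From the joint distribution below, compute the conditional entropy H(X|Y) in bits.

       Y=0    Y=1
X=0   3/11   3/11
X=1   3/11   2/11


H(X|Y) = Σ_y p(y) H(X|Y=y)
  p(Y=0) = 6/11, H(X|Y=0) = 1.0000
  p(Y=1) = 5/11, H(X|Y=1) = 0.9710
H(X|Y) = 0.5455×1.0000 + 0.4545×0.9710 = 0.9868 bits


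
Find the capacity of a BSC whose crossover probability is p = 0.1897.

For BSC with error probability p:
C = 1 - H(p) where H(p) is binary entropy
H(0.1897) = -0.1897 × log₂(0.1897) - 0.8103 × log₂(0.8103)
H(p) = 0.7008
C = 1 - 0.7008 = 0.2992 bits/use


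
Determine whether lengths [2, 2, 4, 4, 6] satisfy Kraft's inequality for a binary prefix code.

Kraft inequality: Σ 2^(-l_i) ≤ 1 for prefix-free code
Calculating: 2^(-2) + 2^(-2) + 2^(-4) + 2^(-4) + 2^(-6)
= 0.25 + 0.25 + 0.0625 + 0.0625 + 0.015625
= 0.6406
Since 0.6406 ≤ 1, prefix-free code exists


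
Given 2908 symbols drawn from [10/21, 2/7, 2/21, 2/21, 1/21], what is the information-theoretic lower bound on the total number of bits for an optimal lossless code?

Entropy H = 1.8814 bits/symbol
Minimum bits = H × n = 1.8814 × 2908
= 5471.14 bits


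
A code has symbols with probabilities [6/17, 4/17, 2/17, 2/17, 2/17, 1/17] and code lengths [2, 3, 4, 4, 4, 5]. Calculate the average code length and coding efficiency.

Average length L = Σ p_i × l_i = 3.1176 bits
Entropy H = 2.3516 bits
Efficiency η = H/L × 100% = 75.43%


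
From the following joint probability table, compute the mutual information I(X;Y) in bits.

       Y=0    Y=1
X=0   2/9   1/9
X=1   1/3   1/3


H(X) = 0.9183, H(Y) = 0.9911, H(X,Y) = 1.8911
I(X;Y) = H(X) + H(Y) - H(X,Y) = 0.0183 bits


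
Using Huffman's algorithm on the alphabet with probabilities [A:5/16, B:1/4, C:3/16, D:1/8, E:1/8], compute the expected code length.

Huffman tree construction:
Combine smallest probabilities repeatedly
Resulting codes:
  A: 11 (length 2)
  B: 01 (length 2)
  C: 00 (length 2)
  D: 100 (length 3)
  E: 101 (length 3)
Average length = Σ p(s) × length(s) = 2.2500 bits


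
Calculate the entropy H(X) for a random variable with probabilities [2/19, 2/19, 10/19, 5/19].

H(X) = -Σ p(x) log₂ p(x)
  -2/19 × log₂(2/19) = 0.3419
  -2/19 × log₂(2/19) = 0.3419
  -10/19 × log₂(10/19) = 0.4874
  -5/19 × log₂(5/19) = 0.5068
H(X) = 1.6780 bits


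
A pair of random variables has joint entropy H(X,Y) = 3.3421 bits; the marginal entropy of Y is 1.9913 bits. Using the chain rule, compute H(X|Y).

Chain rule: H(X,Y) = H(X|Y) + H(Y)
H(X|Y) = H(X,Y) - H(Y) = 3.3421 - 1.9913 = 1.3508 bits


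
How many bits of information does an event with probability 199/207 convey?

Information content I(x) = -log₂(p(x))
I = -log₂(199/207) = -log₂(0.9614)
I = 0.0569 bits


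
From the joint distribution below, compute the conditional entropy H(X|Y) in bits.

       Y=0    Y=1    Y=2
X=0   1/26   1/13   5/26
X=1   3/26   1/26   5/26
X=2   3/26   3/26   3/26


H(X|Y) = Σ_y p(y) H(X|Y=y)
  p(Y=0) = 7/26, H(X|Y=0) = 1.4488
  p(Y=1) = 3/13, H(X|Y=1) = 1.4591
  p(Y=2) = 1/2, H(X|Y=2) = 1.5486
H(X|Y) = 0.2692×1.4488 + 0.2308×1.4591 + 0.5000×1.5486 = 1.5011 bits


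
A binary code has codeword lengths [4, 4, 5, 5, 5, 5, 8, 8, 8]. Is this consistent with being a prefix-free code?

Kraft inequality: Σ 2^(-l_i) ≤ 1 for prefix-free code
Calculating: 2^(-4) + 2^(-4) + 2^(-5) + 2^(-5) + 2^(-5) + 2^(-5) + 2^(-8) + 2^(-8) + 2^(-8)
= 0.0625 + 0.0625 + 0.03125 + 0.03125 + 0.03125 + 0.03125 + 0.00390625 + 0.00390625 + 0.00390625
= 0.2617
Since 0.2617 ≤ 1, prefix-free code exists


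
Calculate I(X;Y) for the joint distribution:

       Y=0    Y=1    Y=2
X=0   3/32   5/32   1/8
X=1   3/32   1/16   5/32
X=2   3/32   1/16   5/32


H(X) = 1.5794, H(Y) = 1.5512, H(X,Y) = 3.0908
I(X;Y) = H(X) + H(Y) - H(X,Y) = 0.0398 bits


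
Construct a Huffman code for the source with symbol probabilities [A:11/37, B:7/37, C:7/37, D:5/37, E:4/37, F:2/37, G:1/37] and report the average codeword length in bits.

Huffman tree construction:
Combine smallest probabilities repeatedly
Resulting codes:
  A: 10 (length 2)
  B: 111 (length 3)
  C: 00 (length 2)
  D: 110 (length 3)
  E: 011 (length 3)
  F: 0101 (length 4)
  G: 0100 (length 4)
Average length = Σ p(s) × length(s) = 2.5946 bits


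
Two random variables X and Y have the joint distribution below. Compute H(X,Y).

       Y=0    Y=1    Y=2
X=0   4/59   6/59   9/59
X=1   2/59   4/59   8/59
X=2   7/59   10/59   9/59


H(X,Y) = -Σ p(x,y) log₂ p(x,y)
  p(0,0)=4/59: -0.0678 × log₂(0.0678) = 0.2632
  p(0,1)=6/59: -0.1017 × log₂(0.1017) = 0.3354
  p(0,2)=9/59: -0.1525 × log₂(0.1525) = 0.4138
  p(1,0)=2/59: -0.0339 × log₂(0.0339) = 0.1655
  p(1,1)=4/59: -0.0678 × log₂(0.0678) = 0.2632
  p(1,2)=8/59: -0.1356 × log₂(0.1356) = 0.3909
  p(2,0)=7/59: -0.1186 × log₂(0.1186) = 0.3649
  p(2,1)=10/59: -0.1695 × log₂(0.1695) = 0.4340
  p(2,2)=9/59: -0.1525 × log₂(0.1525) = 0.4138
H(X,Y) = 3.0447 bits


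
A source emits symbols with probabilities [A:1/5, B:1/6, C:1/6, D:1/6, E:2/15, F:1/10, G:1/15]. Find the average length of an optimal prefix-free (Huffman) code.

Huffman tree construction:
Combine smallest probabilities repeatedly
Resulting codes:
  A: 01 (length 2)
  B: 101 (length 3)
  C: 110 (length 3)
  D: 111 (length 3)
  E: 100 (length 3)
  F: 001 (length 3)
  G: 000 (length 3)
Average length = Σ p(s) × length(s) = 2.8000 bits


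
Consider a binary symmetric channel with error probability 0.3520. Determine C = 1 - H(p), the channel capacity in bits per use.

For BSC with error probability p:
C = 1 - H(p) where H(p) is binary entropy
H(0.3520) = -0.3520 × log₂(0.3520) - 0.6480 × log₂(0.6480)
H(p) = 0.9358
C = 1 - 0.9358 = 0.0642 bits/use


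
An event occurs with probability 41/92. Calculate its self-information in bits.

Information content I(x) = -log₂(p(x))
I = -log₂(41/92) = -log₂(0.4457)
I = 1.1660 bits


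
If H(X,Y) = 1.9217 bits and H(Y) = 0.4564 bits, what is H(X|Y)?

Chain rule: H(X,Y) = H(X|Y) + H(Y)
H(X|Y) = H(X,Y) - H(Y) = 1.9217 - 0.4564 = 1.4653 bits


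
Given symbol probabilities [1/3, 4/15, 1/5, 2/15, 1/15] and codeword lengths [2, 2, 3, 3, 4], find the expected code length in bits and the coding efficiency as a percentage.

Average length L = Σ p_i × l_i = 2.4667 bits
Entropy H = 2.1493 bits
Efficiency η = H/L × 100% = 87.13%


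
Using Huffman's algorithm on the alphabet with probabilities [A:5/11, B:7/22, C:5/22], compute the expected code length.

Huffman tree construction:
Combine smallest probabilities repeatedly
Resulting codes:
  A: 0 (length 1)
  B: 11 (length 2)
  C: 10 (length 2)
Average length = Σ p(s) × length(s) = 1.5455 bits


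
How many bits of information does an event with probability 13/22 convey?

Information content I(x) = -log₂(p(x))
I = -log₂(13/22) = -log₂(0.5909)
I = 0.7590 bits


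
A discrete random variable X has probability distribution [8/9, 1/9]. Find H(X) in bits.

H(X) = -Σ p(x) log₂ p(x)
  -8/9 × log₂(8/9) = 0.1510
  -1/9 × log₂(1/9) = 0.3522
H(X) = 0.5033 bits


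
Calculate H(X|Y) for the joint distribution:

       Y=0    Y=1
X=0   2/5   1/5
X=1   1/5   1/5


H(X|Y) = Σ_y p(y) H(X|Y=y)
  p(Y=0) = 3/5, H(X|Y=0) = 0.9183
  p(Y=1) = 2/5, H(X|Y=1) = 1.0000
H(X|Y) = 0.6000×0.9183 + 0.4000×1.0000 = 0.9510 bits


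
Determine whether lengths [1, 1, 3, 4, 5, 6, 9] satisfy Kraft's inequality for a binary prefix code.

Kraft inequality: Σ 2^(-l_i) ≤ 1 for prefix-free code
Calculating: 2^(-1) + 2^(-1) + 2^(-3) + 2^(-4) + 2^(-5) + 2^(-6) + 2^(-9)
= 0.5 + 0.5 + 0.125 + 0.0625 + 0.03125 + 0.015625 + 0.001953125
= 1.2363
Since 1.2363 > 1, prefix-free code does not exist


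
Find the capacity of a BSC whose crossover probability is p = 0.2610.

For BSC with error probability p:
C = 1 - H(p) where H(p) is binary entropy
H(0.2610) = -0.2610 × log₂(0.2610) - 0.7390 × log₂(0.7390)
H(p) = 0.8283
C = 1 - 0.8283 = 0.1717 bits/use


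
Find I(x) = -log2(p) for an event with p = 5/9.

Information content I(x) = -log₂(p(x))
I = -log₂(5/9) = -log₂(0.5556)
I = 0.8480 bits


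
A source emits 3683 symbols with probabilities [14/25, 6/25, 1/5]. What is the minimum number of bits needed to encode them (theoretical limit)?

Entropy H = 1.4270 bits/symbol
Minimum bits = H × n = 1.4270 × 3683
= 5255.50 bits


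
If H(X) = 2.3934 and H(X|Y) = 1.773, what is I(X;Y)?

I(X;Y) = H(X) - H(X|Y)
I(X;Y) = 2.3934 - 1.773 = 0.6204 bits


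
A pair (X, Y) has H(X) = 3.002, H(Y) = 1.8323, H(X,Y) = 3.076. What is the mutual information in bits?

I(X;Y) = H(X) + H(Y) - H(X,Y)
I(X;Y) = 3.002 + 1.8323 - 3.076 = 1.7583 bits


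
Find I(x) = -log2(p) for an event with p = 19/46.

Information content I(x) = -log₂(p(x))
I = -log₂(19/46) = -log₂(0.4130)
I = 1.2756 bits


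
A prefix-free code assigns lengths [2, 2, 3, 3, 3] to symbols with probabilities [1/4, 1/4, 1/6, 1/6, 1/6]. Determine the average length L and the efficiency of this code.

Average length L = Σ p_i × l_i = 2.5000 bits
Entropy H = 2.2925 bits
Efficiency η = H/L × 100% = 91.70%


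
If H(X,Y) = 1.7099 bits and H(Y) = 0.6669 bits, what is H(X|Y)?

Chain rule: H(X,Y) = H(X|Y) + H(Y)
H(X|Y) = H(X,Y) - H(Y) = 1.7099 - 0.6669 = 1.043 bits


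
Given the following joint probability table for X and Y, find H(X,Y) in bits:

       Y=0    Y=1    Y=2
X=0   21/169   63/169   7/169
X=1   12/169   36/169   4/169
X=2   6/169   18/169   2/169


H(X,Y) = -Σ p(x,y) log₂ p(x,y)
  p(0,0)=21/169: -0.1243 × log₂(0.1243) = 0.3738
  p(0,1)=63/169: -0.3728 × log₂(0.3728) = 0.5307
  p(0,2)=7/169: -0.0414 × log₂(0.0414) = 0.1903
  p(1,0)=12/169: -0.0710 × log₂(0.0710) = 0.2710
  p(1,1)=36/169: -0.2130 × log₂(0.2130) = 0.4752
  p(1,2)=4/169: -0.0237 × log₂(0.0237) = 0.1278
  p(2,0)=6/169: -0.0355 × log₂(0.0355) = 0.1710
  p(2,1)=18/169: -0.1065 × log₂(0.1065) = 0.3441
  p(2,2)=2/169: -0.0118 × log₂(0.0118) = 0.0758
H(X,Y) = 2.5597 bits


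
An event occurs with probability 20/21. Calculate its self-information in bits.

Information content I(x) = -log₂(p(x))
I = -log₂(20/21) = -log₂(0.9524)
I = 0.0704 bits


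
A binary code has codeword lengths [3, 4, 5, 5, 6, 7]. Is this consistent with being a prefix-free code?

Kraft inequality: Σ 2^(-l_i) ≤ 1 for prefix-free code
Calculating: 2^(-3) + 2^(-4) + 2^(-5) + 2^(-5) + 2^(-6) + 2^(-7)
= 0.125 + 0.0625 + 0.03125 + 0.03125 + 0.015625 + 0.0078125
= 0.2734
Since 0.2734 ≤ 1, prefix-free code exists


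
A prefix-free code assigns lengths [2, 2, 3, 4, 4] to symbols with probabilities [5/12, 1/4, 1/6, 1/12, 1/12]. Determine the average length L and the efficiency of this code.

Average length L = Σ p_i × l_i = 2.5000 bits
Entropy H = 2.0546 bits
Efficiency η = H/L × 100% = 82.18%


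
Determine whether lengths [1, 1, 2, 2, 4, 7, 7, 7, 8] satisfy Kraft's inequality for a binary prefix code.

Kraft inequality: Σ 2^(-l_i) ≤ 1 for prefix-free code
Calculating: 2^(-1) + 2^(-1) + 2^(-2) + 2^(-2) + 2^(-4) + 2^(-7) + 2^(-7) + 2^(-7) + 2^(-8)
= 0.5 + 0.5 + 0.25 + 0.25 + 0.0625 + 0.0078125 + 0.0078125 + 0.0078125 + 0.00390625
= 1.5898
Since 1.5898 > 1, prefix-free code does not exist


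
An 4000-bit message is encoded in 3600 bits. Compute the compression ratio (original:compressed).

Compression ratio = Original / Compressed
= 4000 / 3600 = 1.11:1


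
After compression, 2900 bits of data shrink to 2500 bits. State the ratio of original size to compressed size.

Compression ratio = Original / Compressed
= 2900 / 2500 = 1.16:1


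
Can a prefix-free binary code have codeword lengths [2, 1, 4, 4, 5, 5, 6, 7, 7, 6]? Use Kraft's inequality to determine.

Kraft inequality: Σ 2^(-l_i) ≤ 1 for prefix-free code
Calculating: 2^(-2) + 2^(-1) + 2^(-4) + 2^(-4) + 2^(-5) + 2^(-5) + 2^(-6) + 2^(-7) + 2^(-7) + 2^(-6)
= 0.25 + 0.5 + 0.0625 + 0.0625 + 0.03125 + 0.03125 + 0.015625 + 0.0078125 + 0.0078125 + 0.015625
= 0.9844
Since 0.9844 ≤ 1, prefix-free code exists


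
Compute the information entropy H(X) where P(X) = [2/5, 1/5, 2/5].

H(X) = -Σ p(x) log₂ p(x)
  -2/5 × log₂(2/5) = 0.5288
  -1/5 × log₂(1/5) = 0.4644
  -2/5 × log₂(2/5) = 0.5288
H(X) = 1.5219 bits


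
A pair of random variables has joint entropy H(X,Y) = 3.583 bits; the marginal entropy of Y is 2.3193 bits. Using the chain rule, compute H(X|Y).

Chain rule: H(X,Y) = H(X|Y) + H(Y)
H(X|Y) = H(X,Y) - H(Y) = 3.583 - 2.3193 = 1.2637 bits


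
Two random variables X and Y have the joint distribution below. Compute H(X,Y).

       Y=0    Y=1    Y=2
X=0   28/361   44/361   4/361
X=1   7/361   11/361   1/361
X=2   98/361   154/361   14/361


H(X,Y) = -Σ p(x,y) log₂ p(x,y)
  p(0,0)=28/361: -0.0776 × log₂(0.0776) = 0.2861
  p(0,1)=44/361: -0.1219 × log₂(0.1219) = 0.3701
  p(0,2)=4/361: -0.0111 × log₂(0.0111) = 0.0720
  p(1,0)=7/361: -0.0194 × log₂(0.0194) = 0.1103
  p(1,1)=11/361: -0.0305 × log₂(0.0305) = 0.1535
  p(1,2)=1/361: -0.0028 × log₂(0.0028) = 0.0235
  p(2,0)=98/361: -0.2715 × log₂(0.2715) = 0.5107
  p(2,1)=154/361: -0.4266 × log₂(0.4266) = 0.5243
  p(2,2)=14/361: -0.0388 × log₂(0.0388) = 0.1818
H(X,Y) = 2.2323 bits


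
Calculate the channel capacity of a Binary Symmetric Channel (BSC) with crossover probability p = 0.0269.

For BSC with error probability p:
C = 1 - H(p) where H(p) is binary entropy
H(0.0269) = -0.0269 × log₂(0.0269) - 0.9731 × log₂(0.9731)
H(p) = 0.1786
C = 1 - 0.1786 = 0.8214 bits/use


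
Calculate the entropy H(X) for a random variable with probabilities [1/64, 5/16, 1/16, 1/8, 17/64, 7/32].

H(X) = -Σ p(x) log₂ p(x)
  -1/64 × log₂(1/64) = 0.0938
  -5/16 × log₂(5/16) = 0.5244
  -1/16 × log₂(1/16) = 0.2500
  -1/8 × log₂(1/8) = 0.3750
  -17/64 × log₂(17/64) = 0.5080
  -7/32 × log₂(7/32) = 0.4796
H(X) = 2.2308 bits


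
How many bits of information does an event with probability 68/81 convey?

Information content I(x) = -log₂(p(x))
I = -log₂(68/81) = -log₂(0.8395)
I = 0.2524 bits


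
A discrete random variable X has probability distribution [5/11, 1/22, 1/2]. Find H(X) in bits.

H(X) = -Σ p(x) log₂ p(x)
  -5/11 × log₂(5/11) = 0.5170
  -1/22 × log₂(1/22) = 0.2027
  -1/2 × log₂(1/2) = 0.5000
H(X) = 1.2197 bits


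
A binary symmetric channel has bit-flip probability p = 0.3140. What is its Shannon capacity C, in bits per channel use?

For BSC with error probability p:
C = 1 - H(p) where H(p) is binary entropy
H(0.3140) = -0.3140 × log₂(0.3140) - 0.6860 × log₂(0.6860)
H(p) = 0.8977
C = 1 - 0.8977 = 0.1023 bits/use


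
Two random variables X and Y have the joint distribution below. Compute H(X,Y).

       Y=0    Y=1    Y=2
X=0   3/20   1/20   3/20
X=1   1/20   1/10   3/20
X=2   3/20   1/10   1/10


H(X,Y) = -Σ p(x,y) log₂ p(x,y)
  p(0,0)=3/20: -0.1500 × log₂(0.1500) = 0.4105
  p(0,1)=1/20: -0.0500 × log₂(0.0500) = 0.2161
  p(0,2)=3/20: -0.1500 × log₂(0.1500) = 0.4105
  p(1,0)=1/20: -0.0500 × log₂(0.0500) = 0.2161
  p(1,1)=1/10: -0.1000 × log₂(0.1000) = 0.3322
  p(1,2)=3/20: -0.1500 × log₂(0.1500) = 0.4105
  p(2,0)=3/20: -0.1500 × log₂(0.1500) = 0.4105
  p(2,1)=1/10: -0.1000 × log₂(0.1000) = 0.3322
  p(2,2)=1/10: -0.1000 × log₂(0.1000) = 0.3322
H(X,Y) = 3.0710 bits
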